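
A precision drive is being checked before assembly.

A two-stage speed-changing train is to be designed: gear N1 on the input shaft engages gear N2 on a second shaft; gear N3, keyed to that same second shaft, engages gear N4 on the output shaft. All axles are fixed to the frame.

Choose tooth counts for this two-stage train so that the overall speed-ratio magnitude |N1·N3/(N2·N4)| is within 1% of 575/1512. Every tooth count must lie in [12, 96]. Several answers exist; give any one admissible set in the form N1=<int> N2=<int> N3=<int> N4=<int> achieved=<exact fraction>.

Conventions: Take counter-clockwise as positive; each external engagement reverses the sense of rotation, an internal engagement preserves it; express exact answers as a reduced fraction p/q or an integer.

N1=23 N2=18 N3=25 N4=84 achieved=575/1512

topology: fixed-axis compound train — 2 stages, target 575/1512
target = 575/1512 in lowest terms: an exact hit needs N1·N3 = k·575 and N2·N4 = k·1512 for one integer k, every count in [12, 96]; additionally prefer no 1:1 stage (N1 ≠ N2, N3 ≠ N4)
k = 1: N1·N3 = 575 = 23·25, N2·N4 = 1512 = 18·84
achieved = 23·25/(18·84) = 575/1512; |achieved − target| = 0 ≤ 23/6048 ✓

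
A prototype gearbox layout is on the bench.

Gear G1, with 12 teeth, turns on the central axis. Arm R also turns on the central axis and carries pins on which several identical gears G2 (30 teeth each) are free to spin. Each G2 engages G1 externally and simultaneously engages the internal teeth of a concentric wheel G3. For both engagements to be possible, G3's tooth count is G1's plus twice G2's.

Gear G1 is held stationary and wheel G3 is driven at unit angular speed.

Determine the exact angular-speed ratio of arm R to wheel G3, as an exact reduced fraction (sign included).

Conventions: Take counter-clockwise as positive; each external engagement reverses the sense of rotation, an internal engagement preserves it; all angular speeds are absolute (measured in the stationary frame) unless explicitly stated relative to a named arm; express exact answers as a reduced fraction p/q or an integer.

6/7

planetary set (12T centre, 30T on arm, 72T internal) — Willis relation
ring teeth: 12 + 2·30 = 72
12(ω_sun−ω_arm) = −72(ω_ring−ω_arm),  ω_sun = 0, ω_ring = 1
12(0−ω_arm) = −72(1−ω_arm)  ⇒  84·ω_arm = 72  ⇒  ω_arm = 6/7
ω_out/ω_in = 6/7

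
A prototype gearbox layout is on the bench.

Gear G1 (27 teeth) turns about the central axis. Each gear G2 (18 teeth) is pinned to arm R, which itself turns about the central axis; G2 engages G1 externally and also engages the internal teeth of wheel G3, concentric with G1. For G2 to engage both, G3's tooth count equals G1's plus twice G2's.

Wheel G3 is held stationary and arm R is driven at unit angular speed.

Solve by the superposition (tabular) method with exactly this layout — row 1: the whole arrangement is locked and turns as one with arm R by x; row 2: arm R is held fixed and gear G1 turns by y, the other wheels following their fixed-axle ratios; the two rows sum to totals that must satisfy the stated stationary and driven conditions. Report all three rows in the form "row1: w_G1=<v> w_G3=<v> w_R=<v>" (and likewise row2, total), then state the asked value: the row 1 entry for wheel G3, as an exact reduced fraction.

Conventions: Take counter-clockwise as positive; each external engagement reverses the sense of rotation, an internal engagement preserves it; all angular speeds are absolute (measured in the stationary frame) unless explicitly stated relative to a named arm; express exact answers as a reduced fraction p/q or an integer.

planetary set (27T centre, 18T on arm, 63T internal) — Willis relation
row 1 (train locked, turned with arm): all members turn x
row 2 (arm held, sun turns y): ω_ring = −(27/63)·y, ω_arm = 0
boundary: total ω_ring = x − (27/63)·y = 0 and total ω_arm = x = 1  ⇒  y = 7/3, x = 1
row 2 ring = −(27/63)·7/3 = -1
totals (row 1 + row 2): sun 1 + 7/3 = 10/3, ring 1 + (-1) = 0, arm 1 + 0 = 1
asked cell (row1, ring) = 1

row1: w_G1=1 w_G3=1 w_R=1
row2: w_G1=7/3 w_G3=-1 w_R=0
total: w_G1=10/3 w_G3=0 w_R=1
asked value: 1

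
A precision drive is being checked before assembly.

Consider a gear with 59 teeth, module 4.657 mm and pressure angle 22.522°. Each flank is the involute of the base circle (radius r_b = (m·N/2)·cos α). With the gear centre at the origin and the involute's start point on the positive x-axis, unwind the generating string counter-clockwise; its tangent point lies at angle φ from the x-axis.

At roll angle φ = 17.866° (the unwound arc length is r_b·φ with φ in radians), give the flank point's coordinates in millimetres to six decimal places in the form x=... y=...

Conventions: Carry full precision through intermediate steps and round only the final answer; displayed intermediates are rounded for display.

topology: single-mesh involute geometry — m = 4.657, N = 59
pitch radius r_p = m·N/2 = 4.657·59/2 = 137.381500
base radius r_b = r_p·cos α = 137.381500·cos 22.522° = 126.903760
roll angle φ = 17.866° = 0.31182052 rad
x = r_b·(cos φ + φ·sin φ) = 132.924154
y = r_b·(sin φ − φ·cos φ) = 1.270102

x=132.924154 y=1.270102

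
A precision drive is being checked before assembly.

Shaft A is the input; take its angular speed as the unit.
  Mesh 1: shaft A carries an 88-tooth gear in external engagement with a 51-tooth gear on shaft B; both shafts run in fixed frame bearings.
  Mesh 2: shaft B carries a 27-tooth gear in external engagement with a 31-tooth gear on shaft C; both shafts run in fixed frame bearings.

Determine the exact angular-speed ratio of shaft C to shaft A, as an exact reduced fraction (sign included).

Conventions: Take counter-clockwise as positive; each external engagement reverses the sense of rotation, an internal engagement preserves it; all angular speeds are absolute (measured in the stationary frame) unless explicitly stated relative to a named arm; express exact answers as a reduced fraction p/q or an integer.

class = fixed-axis compound train [2 meshes; 2 ratios multiply, 2 sense flips]
mesh 1 [88T→51T]: running ratio 88/51, sense −
mesh 2 [27T→31T]: running ratio 792/527, sense +
ω_out/ω_in = 792/527

792/527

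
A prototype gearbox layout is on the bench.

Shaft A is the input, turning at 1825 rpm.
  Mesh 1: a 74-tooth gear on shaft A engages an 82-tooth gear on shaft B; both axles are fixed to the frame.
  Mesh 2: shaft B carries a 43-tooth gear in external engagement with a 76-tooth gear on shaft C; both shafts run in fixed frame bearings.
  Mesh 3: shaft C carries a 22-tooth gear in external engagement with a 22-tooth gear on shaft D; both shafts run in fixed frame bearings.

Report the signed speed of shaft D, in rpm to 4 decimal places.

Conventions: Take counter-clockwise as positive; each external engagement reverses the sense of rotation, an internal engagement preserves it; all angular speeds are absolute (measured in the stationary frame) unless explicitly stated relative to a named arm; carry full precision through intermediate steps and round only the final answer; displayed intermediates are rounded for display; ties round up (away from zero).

-931.8277 rpm

recognized (4 fixed axles, 3 meshes): fixed-axis compound train
mesh 1 [74T→82T]: ω = 1825.0000×74/82 = 1646.9512 rpm, sense flips to −
mesh 2 [43T→76T]: ω = 1646.9512×43/76 = 931.8277 rpm, sense flips to +
mesh 3 [22T→22T]: ω = 931.8277×22/22 = 931.8277 rpm, sense flips to −
signed output speed = -931.8277 rpm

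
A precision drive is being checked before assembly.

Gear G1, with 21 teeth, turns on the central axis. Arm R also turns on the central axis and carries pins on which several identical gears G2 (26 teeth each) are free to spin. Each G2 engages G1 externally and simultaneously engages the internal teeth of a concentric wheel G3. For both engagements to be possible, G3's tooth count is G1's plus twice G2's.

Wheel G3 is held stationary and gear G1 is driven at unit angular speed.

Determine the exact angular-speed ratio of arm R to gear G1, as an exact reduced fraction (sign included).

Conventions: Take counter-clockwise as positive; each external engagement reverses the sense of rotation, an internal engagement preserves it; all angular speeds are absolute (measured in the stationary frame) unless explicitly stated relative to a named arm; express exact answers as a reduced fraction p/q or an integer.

21/94

topology: planetary set — G1 21T / G2 26T / G3 73T, arm = carrier (Willis)
ring teeth: 21 + 2·26 = 73
21(ω_sun−ω_arm) = −73(ω_ring−ω_arm),  ω_ring = 0, ω_sun = 1
21(1−ω_arm) = −73(0−ω_arm)  ⇒  94·ω_arm = 21  ⇒  ω_arm = 21/94
ω_out/ω_in = 21/94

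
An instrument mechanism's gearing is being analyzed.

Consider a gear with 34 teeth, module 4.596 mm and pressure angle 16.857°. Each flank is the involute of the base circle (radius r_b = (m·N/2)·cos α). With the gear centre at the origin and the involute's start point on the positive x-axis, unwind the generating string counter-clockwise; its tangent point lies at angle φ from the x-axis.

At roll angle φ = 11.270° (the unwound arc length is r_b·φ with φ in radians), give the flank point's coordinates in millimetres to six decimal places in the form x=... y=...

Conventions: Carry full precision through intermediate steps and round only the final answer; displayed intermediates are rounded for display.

recognized (one wheel, involute flank): single-mesh tooth geometry, m = 4.596, N = 34
pitch radius r_p = m·N/2 = 4.596·34/2 = 78.132000
base radius r_b = r_p·cos α = 78.132000·cos 16.857° = 74.774784
roll angle φ = 11.270° = 0.19669861 rad
x = r_b·(cos φ + φ·sin φ) = 76.207353
y = r_b·(sin φ − φ·cos φ) = 0.188954

x=76.207353 y=0.188954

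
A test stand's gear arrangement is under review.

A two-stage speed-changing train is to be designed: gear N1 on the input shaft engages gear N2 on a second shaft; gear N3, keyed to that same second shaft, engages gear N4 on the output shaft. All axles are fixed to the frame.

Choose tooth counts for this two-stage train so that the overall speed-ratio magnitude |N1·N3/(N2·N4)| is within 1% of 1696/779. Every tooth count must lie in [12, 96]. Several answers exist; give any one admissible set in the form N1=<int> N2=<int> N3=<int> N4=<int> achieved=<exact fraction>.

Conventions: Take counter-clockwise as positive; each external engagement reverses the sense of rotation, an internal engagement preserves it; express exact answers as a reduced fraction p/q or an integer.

N1=32 N2=19 N3=53 N4=41 achieved=1696/779

topology: fixed-axis compound train — 2 stages, target 1696/779
target = 1696/779 in lowest terms: an exact hit needs N1·N3 = k·1696 and N2·N4 = k·779 for one integer k, every count in [12, 96]; additionally prefer no 1:1 stage (N1 ≠ N2, N3 ≠ N4)
k = 1: N1·N3 = 1696 = 32·53, N2·N4 = 779 = 19·41
achieved = 32·53/(19·41) = 1696/779; |achieved − target| = 0 ≤ 424/19475 ✓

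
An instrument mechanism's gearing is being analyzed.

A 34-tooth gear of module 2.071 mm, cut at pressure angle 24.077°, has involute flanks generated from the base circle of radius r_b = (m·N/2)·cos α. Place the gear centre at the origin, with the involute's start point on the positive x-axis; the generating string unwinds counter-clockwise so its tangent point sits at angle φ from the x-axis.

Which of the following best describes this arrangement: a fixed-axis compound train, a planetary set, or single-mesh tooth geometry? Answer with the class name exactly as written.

class = single-mesh tooth geometry [base-circle involute, m = 2.071, 34T]
classification: single-mesh tooth geometry

single-mesh tooth geometry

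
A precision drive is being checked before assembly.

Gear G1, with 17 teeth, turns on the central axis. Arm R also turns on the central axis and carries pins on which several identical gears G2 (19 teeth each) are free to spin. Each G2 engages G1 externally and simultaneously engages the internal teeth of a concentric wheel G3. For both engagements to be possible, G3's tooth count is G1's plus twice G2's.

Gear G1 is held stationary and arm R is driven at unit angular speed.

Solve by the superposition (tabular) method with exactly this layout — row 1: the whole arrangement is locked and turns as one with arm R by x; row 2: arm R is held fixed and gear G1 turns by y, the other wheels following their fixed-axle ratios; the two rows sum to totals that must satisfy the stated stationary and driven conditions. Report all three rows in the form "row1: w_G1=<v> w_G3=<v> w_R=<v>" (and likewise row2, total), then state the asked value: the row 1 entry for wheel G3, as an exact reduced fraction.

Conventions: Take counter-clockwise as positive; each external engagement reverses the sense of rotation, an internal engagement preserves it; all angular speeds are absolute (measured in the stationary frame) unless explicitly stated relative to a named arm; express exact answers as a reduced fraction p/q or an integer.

topology: planetary set — G1 17T / G2 19T / G3 55T, arm = carrier (Willis)
row 1 (train locked, turned with arm): all members turn x
row 2: sun turns y, ring = −(17/55)·y, arm 0
boundary: total ω_sun = x + y = 0 and total ω_arm = x = 1  ⇒  y = -1, x = 1
row 2 ring = −(17/55)·(-1) = 17/55
totals (row 1 + row 2): sun 1 + (-1) = 0, ring 1 + 17/55 = 72/55, arm 1 + 0 = 1
asked cell (row1, ring) = 1

row1: w_G1=1 w_G3=1 w_R=1
row2: w_G1=-1 w_G3=17/55 w_R=0
total: w_G1=0 w_G3=72/55 w_R=1
asked value: 1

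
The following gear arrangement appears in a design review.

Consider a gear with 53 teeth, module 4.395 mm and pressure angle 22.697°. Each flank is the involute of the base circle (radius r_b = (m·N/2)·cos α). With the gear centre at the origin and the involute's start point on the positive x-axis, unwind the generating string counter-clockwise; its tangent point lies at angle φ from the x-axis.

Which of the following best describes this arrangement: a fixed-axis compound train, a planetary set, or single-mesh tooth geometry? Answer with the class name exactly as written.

recognized (one wheel, involute flank): single-mesh tooth geometry, m = 4.395, N = 53
classification: single-mesh tooth geometry

single-mesh tooth geometry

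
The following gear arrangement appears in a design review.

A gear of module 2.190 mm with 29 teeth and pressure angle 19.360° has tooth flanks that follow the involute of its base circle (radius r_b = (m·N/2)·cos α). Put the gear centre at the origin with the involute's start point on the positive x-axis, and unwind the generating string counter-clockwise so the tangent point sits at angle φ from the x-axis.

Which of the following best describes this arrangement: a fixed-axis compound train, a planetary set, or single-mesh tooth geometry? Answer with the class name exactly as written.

topology: single-mesh involute geometry — m = 2.190, N = 29
classification: single-mesh tooth geometry

single-mesh tooth geometry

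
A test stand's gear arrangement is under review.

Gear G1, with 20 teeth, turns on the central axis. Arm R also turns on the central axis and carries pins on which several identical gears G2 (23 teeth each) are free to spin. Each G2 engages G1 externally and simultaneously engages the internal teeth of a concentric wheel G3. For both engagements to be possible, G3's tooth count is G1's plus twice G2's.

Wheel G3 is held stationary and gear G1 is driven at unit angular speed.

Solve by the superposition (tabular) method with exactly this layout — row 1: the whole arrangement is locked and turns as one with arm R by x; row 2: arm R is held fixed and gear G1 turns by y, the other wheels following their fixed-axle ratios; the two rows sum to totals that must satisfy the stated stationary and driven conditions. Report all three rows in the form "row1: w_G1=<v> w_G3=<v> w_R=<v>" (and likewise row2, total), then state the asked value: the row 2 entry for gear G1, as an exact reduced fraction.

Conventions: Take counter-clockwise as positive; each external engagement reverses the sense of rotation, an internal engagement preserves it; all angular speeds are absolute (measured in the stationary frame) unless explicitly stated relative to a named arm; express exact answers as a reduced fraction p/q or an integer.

row1: w_G1=10/43 w_G3=10/43 w_R=10/43
row2: w_G1=33/43 w_G3=-10/43 w_R=0
total: w_G1=1 w_G3=0 w_R=10/43
asked value: 33/43

class = planetary set [G3 = 20+2·23 = 66; Willis about the carrier]
superposition row 1 [locked train]: every member turns x
row 2 (arm held, sun turns y): ω_ring = −(20/66)·y, ω_arm = 0
boundary: total ω_ring = x − (20/66)·y = 0 and total ω_sun = x + y = 1  ⇒  y = 33/43, x = 10/43
row 2 ring = −(20/66)·33/43 = -10/43
totals (row 1 + row 2): sun 10/43 + 33/43 = 1, ring 10/43 + (-10/43) = 0, arm 10/43 + 0 = 10/43
asked cell (row2, sun) = 33/43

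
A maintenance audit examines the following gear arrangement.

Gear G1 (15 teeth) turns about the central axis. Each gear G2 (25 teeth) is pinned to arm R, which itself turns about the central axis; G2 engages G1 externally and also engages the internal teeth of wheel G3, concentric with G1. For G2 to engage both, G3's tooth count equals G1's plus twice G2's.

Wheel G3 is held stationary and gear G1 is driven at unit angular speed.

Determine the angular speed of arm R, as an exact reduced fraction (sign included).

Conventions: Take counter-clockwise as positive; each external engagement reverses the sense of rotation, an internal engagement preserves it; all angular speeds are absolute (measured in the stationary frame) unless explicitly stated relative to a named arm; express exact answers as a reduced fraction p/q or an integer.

3/16

class = planetary set [G3 = 15+2·25 = 65; Willis about the carrier]
ring teeth: 15 + 2·25 = 65
15(ω_sun−ω_arm) = −65(ω_ring−ω_arm),  ω_ring = 0, ω_sun = 1
15(1−ω_arm) = −65(0−ω_arm)  ⇒  80·ω_arm = 15  ⇒  ω_arm = 3/16
exact speed ratio = 3/16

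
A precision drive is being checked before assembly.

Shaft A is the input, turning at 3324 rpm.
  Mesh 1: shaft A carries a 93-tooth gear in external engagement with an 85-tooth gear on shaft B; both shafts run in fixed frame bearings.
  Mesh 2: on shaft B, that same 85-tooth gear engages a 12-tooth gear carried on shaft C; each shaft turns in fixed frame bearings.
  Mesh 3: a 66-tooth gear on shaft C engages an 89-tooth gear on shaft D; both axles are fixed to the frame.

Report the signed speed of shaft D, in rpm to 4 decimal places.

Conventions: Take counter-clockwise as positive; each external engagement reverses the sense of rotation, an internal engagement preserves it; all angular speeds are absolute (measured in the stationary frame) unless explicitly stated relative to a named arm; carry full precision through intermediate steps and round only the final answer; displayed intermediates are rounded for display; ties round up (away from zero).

class = fixed-axis compound train [3 meshes; 3 ratios multiply, 3 sense flips]
mesh 1 [93T→85T]: ω = 3324.0000×93/85 = 3636.8471 rpm, sense flips to −
mesh 2 [85T→12T]: ω = 3636.8471×85/12 = 25761.0000 rpm, sense flips to +
mesh 3 [66T→89T]: ω = 25761.0000×66/89 = 19103.6629 rpm, sense flips to −
signed output speed = -19103.6629 rpm

-19103.6629 rpm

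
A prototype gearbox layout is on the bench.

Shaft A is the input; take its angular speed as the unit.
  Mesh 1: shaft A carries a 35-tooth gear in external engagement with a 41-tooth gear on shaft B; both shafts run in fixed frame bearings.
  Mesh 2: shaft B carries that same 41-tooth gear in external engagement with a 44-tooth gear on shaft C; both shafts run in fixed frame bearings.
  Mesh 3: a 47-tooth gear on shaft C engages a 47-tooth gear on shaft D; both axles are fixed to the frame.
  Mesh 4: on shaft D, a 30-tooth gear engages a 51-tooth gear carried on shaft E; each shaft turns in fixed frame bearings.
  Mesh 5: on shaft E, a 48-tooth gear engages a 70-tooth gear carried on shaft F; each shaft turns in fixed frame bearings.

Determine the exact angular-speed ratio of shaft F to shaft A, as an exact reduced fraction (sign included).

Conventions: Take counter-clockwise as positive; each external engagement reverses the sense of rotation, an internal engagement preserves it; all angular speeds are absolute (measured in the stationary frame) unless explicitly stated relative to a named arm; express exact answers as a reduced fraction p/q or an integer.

class = fixed-axis compound train [5 meshes; 5 ratios multiply, 5 sense flips]
mesh 1 [35T→41T]: running ratio 35/41, sense −
mesh 2 [41T→44T]: running ratio 35/44, sense +
mesh 3 [47T→47T]: running ratio 35/44, sense −
mesh 4 [30T→51T]: running ratio 175/374, sense +
mesh 5 [48T→70T]: running ratio 60/187, sense −
ω_out/ω_in = -60/187

-60/187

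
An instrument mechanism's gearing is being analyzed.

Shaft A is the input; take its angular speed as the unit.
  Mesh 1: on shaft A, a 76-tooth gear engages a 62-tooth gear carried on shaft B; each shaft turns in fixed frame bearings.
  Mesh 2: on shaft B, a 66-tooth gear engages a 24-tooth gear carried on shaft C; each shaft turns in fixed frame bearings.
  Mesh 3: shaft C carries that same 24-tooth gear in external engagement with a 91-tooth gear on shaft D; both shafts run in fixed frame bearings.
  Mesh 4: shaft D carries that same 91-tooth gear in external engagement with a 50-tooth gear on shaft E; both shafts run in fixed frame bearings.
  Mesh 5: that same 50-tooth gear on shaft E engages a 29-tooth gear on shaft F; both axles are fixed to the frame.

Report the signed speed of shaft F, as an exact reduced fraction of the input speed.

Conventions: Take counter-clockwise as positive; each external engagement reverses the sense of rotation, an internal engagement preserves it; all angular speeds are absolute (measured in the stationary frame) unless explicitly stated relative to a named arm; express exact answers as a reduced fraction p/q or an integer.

-2508/899

5-mesh fixed-axis compound train (all bearings frame-fixed)
mesh 1 [76T→62T]: |ω|/ω_in = 1×76/62 = 38/31, sense flips to −
mesh 2 [66T→24T]: |ω|/ω_in = (38/31)×66/24 = 209/62, sense flips to +
mesh 3 [24T→91T]: |ω|/ω_in = (209/62)×24/91 = 2508/2821, sense flips to −
mesh 4 [91T→50T]: |ω|/ω_in = (2508/2821)×91/50 = 1254/775, sense flips to +
mesh 5 [50T→29T]: |ω|/ω_in = (1254/775)×50/29 = 2508/899, sense flips to −
signed output speed (× input speed) = -2508/899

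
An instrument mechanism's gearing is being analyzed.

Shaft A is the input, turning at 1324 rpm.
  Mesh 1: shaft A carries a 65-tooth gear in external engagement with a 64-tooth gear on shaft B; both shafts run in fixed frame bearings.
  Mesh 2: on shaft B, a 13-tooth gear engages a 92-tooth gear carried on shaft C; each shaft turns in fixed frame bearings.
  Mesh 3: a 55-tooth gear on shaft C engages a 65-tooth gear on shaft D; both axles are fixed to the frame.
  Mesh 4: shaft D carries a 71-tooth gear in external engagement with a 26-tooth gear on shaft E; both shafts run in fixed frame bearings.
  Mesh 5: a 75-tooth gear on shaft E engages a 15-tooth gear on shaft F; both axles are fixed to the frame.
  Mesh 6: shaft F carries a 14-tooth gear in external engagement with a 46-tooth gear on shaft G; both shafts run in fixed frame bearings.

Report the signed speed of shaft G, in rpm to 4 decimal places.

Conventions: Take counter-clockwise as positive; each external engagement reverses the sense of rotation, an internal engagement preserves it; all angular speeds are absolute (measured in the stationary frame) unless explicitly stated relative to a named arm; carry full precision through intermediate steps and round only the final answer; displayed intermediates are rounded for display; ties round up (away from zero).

6-mesh fixed-axis compound train (all bearings frame-fixed)
mesh 1 [65T→64T]: ω = 1324.0000×65/64 = 1344.6875 rpm, sense flips to −
mesh 2 [13T→92T]: ω = 1344.6875×13/92 = 190.0102 rpm, sense flips to +
mesh 3 [55T→65T]: ω = 190.0102×55/65 = 160.7779 rpm, sense flips to −
mesh 4 [71T→26T]: ω = 160.7779×71/26 = 439.0472 rpm, sense flips to +
mesh 5 [75T→15T]: ω = 439.0472×75/15 = 2195.2361 rpm, sense flips to −
mesh 6 [14T→46T]: ω = 2195.2361×14/46 = 668.1153 rpm, sense flips to +
signed output speed = +668.1153 rpm

+668.1153 rpm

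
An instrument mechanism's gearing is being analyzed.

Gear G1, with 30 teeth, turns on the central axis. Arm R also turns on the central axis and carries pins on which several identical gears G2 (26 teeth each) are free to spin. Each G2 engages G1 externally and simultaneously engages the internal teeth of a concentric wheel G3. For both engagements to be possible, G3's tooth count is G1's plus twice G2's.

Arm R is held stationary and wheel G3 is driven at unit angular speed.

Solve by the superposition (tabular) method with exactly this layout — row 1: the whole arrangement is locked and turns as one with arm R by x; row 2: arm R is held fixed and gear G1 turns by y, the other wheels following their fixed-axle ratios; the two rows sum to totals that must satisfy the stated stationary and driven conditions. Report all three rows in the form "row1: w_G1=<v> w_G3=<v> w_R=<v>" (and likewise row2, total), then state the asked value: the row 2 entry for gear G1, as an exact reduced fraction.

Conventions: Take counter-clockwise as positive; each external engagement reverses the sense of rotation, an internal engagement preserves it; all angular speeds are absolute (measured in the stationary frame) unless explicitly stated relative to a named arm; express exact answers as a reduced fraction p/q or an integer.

row1: w_G1=0 w_G3=0 w_R=0
row2: w_G1=-41/15 w_G3=1 w_R=0
total: w_G1=-41/15 w_G3=1 w_R=0
asked value: -41/15

class = planetary set [G3 = 30+2·26 = 82; Willis about the carrier]
row 1: whole set turns with the arm by x
row 2 (arm held, sun turns y): ω_ring = −(30/82)·y, ω_arm = 0
boundary: total ω_arm = x = 0 and total ω_ring = x − (30/82)·y = 1  ⇒  y = -41/15, x = 0
row 2 ring = −(30/82)·(-41/15) = 1
totals (row 1 + row 2): sun 0 + (-41/15) = -41/15, ring 0 + 1 = 1, arm 0 + 0 = 0
asked cell (row2, sun) = -41/15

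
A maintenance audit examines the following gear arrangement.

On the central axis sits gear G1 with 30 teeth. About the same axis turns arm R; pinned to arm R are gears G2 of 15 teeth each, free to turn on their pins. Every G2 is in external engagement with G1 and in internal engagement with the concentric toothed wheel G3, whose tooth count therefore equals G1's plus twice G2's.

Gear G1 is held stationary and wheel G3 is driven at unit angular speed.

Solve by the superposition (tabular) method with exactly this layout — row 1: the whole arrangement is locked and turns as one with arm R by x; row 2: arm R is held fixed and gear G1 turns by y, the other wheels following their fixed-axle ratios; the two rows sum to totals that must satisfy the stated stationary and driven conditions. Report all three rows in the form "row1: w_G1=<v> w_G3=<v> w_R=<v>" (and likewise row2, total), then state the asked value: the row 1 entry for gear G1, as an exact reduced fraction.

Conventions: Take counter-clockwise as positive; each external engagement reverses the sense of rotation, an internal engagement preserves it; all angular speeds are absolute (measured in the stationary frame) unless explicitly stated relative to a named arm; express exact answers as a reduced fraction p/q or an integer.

topology: planetary set — G1 30T / G2 15T / G3 60T, arm = carrier (Willis)
superposition row 1 [locked train]: every member turns x
row 2: sun turns y, ring = −(30/60)·y, arm 0
boundary: total ω_sun = x + y = 0 and total ω_ring = x − (30/60)·y = 1  ⇒  y = -2/3, x = 2/3
row 2 ring = −(30/60)·(-2/3) = 1/3
totals (row 1 + row 2): sun 2/3 + (-2/3) = 0, ring 2/3 + 1/3 = 1, arm 2/3 + 0 = 2/3
asked cell (row1, sun) = 2/3

row1: w_G1=2/3 w_G3=2/3 w_R=2/3
row2: w_G1=-2/3 w_G3=1/3 w_R=0
total: w_G1=0 w_G3=1 w_R=2/3
asked value: 2/3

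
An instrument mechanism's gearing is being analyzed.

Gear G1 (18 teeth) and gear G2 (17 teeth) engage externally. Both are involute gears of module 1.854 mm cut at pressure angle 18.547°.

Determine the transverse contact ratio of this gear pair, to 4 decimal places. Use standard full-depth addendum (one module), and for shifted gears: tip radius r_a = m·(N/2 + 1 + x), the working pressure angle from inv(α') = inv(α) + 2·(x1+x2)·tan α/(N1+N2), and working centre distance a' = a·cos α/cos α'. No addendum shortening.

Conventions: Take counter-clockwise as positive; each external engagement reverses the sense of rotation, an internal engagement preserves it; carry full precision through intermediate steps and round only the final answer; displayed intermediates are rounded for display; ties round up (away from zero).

1.5711

topology: single-mesh involute geometry — m = 1.854, 18T/17T pair
base radii: r_b1 = 15.819380, r_b2 = 14.940526
tip radii: r_a1 = 18.540000, r_a2 = 17.613000
no profile shift: α' = α, a' = a
action lengths: √(r_a1²−r_b1²) = 9.668444, √(r_a2²−r_b2²) = 9.327297
base pitch p_b = π·m·cos α = 5.522005
CR = (9.668444 + 9.327297 − 32.445000·sin 18.54700°)/5.522005 = 1.571088
contact ratio ≈ 1.5711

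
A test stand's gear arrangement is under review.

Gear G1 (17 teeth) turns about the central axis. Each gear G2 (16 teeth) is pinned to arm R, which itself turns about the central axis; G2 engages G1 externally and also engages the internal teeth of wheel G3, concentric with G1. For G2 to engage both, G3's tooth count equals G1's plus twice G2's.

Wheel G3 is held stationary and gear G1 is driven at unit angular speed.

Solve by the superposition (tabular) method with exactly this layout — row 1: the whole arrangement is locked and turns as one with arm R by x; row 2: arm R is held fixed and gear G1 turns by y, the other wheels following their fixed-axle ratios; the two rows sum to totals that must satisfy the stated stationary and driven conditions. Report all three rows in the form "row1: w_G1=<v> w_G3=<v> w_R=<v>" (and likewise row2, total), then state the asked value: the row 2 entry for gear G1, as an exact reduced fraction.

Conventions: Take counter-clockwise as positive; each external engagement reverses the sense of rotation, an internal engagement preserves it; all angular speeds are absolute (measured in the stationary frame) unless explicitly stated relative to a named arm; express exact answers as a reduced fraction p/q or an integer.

class = planetary set [G3 = 17+2·16 = 49; Willis about the carrier]
row 1 — lock + rotate with arm: ω_sun = ω_ring = ω_arm = x
row 2 — arm fixed, fixed-axis ratios: sun y, ring −(17/49)·y, arm 0
boundary: total ω_ring = x − (17/49)·y = 0 and total ω_sun = x + y = 1  ⇒  y = 49/66, x = 17/66
row 2 ring = −(17/49)·49/66 = -17/66
totals (row 1 + row 2): sun 17/66 + 49/66 = 1, ring 17/66 + (-17/66) = 0, arm 17/66 + 0 = 17/66
asked cell (row2, sun) = 49/66

row1: w_G1=17/66 w_G3=17/66 w_R=17/66
row2: w_G1=49/66 w_G3=-17/66 w_R=0
total: w_G1=1 w_G3=0 w_R=17/66
asked value: 49/66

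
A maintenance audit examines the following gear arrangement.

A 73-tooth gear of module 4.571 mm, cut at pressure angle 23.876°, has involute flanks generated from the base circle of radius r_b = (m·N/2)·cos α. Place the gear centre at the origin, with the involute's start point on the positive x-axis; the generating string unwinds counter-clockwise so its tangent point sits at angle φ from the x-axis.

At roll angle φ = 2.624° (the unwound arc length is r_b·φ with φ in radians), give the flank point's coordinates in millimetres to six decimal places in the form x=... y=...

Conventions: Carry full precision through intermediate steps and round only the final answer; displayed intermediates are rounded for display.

x=152.723712 y=0.004884

single-mesh involute tooth geometry (73T wheel at module 4.571)
pitch radius r_p = m·N/2 = 4.571·73/2 = 166.841500
base radius r_b = r_p·cos α = 166.841500·cos 23.876° = 152.563802
roll angle φ = 2.624° = 0.04579744 rad
x = r_b·(cos φ + φ·sin φ) = 152.723712
y = r_b·(sin φ − φ·cos φ) = 0.004884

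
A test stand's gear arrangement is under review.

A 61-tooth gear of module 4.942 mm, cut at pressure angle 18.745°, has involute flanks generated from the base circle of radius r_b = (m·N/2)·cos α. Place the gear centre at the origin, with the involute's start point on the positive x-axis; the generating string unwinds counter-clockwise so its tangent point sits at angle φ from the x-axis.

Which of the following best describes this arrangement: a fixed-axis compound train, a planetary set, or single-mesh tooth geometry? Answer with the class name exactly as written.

single-mesh tooth geometry

recognized (one wheel, involute flank): single-mesh tooth geometry, m = 4.942, N = 61
classification: single-mesh tooth geometry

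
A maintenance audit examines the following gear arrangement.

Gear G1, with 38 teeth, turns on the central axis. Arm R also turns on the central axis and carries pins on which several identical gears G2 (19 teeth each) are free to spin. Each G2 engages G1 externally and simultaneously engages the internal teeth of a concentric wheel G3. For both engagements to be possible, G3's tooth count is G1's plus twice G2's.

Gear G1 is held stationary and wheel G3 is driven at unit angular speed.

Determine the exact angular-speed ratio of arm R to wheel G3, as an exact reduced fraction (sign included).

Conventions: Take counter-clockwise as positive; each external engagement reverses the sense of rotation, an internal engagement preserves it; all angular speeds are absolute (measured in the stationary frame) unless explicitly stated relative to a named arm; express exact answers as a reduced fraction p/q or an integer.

2/3

class = planetary set [G3 = 38+2·19 = 76; Willis about the carrier]
ring teeth: 38 + 2·19 = 76
38(ω_sun−ω_arm) = −76(ω_ring−ω_arm),  ω_sun = 0, ω_ring = 1
38(0−ω_arm) = −76(1−ω_arm)  ⇒  114·ω_arm = 76  ⇒  ω_arm = 2/3
ω_out/ω_in = 2/3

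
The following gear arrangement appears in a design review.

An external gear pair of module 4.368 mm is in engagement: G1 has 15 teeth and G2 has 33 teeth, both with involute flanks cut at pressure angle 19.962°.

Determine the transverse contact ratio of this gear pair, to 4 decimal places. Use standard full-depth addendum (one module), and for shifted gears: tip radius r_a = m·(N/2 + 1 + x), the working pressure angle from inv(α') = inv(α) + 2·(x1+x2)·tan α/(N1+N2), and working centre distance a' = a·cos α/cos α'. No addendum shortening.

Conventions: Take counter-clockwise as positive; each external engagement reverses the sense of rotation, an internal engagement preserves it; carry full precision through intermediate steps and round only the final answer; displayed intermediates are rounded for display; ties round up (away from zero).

1.5792

single-mesh involute tooth geometry (15T engaging 33T at module 4.368)
base radii: r_b1 = 30.791755, r_b2 = 67.741860
tip radii: r_a1 = 37.128000, r_a2 = 76.440000
no profile shift: α' = α, a' = a
action lengths: √(r_a1²−r_b1²) = 20.745029, √(r_a2²−r_b2²) = 35.413472
base pitch p_b = π·m·cos α = 12.898020
CR = (20.745029 + 35.413472 − 104.832000·sin 19.96200°)/12.898020 = 1.579249
contact ratio ≈ 1.5792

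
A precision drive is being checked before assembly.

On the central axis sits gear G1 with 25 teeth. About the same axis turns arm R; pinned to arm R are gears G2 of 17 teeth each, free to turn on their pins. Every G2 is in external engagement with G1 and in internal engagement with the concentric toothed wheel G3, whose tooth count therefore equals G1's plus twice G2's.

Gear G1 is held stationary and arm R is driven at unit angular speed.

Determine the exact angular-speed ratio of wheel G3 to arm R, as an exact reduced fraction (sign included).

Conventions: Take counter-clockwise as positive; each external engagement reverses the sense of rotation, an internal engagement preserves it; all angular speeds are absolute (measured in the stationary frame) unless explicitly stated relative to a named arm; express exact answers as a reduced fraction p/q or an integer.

topology: planetary set — G1 25T / G2 17T / G3 59T, arm = carrier (Willis)
ring teeth: 25 + 2·17 = 59
25(ω_sun−ω_arm) = −59(ω_ring−ω_arm),  ω_sun = 0, ω_arm = 1
ω_ring = 1 − (25/59)(0−1) = 84/59
ω_out/ω_in = 84/59

84/59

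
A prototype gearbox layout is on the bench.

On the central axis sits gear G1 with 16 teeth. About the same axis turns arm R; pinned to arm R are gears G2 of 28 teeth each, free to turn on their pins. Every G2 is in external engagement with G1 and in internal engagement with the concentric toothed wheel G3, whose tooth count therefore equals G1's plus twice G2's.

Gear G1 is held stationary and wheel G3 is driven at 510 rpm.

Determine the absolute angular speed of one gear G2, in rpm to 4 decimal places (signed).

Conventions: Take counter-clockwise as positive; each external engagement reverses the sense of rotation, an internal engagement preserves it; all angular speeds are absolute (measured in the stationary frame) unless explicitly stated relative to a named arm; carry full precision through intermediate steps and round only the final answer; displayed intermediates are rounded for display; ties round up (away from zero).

topology: planetary set — G1 16T / G2 28T / G3 72T, arm = carrier (Willis)
normalise by the input: solve with ω_ring = 1, then scale by 510 rpm
ring teeth: 16 + 2·28 = 72
16(ω_sun−ω_arm) = −72(ω_ring−ω_arm),  ω_sun = 0, ω_ring = 1
16(0−ω_arm) = −72(1−ω_arm)  ⇒  88·ω_arm = 72  ⇒  ω_arm = 9/11
sun–planet mesh: 16·(0−9/11) = −28·(ω_p−ω_arm)  ⇒  ω_p−ω_arm = 36/77
ω_p = 9/11 + 36/77 = 9/7
scale: ω_p = 9/7 × 510 rpm = +655.7143 rpm

+655.7143 rpm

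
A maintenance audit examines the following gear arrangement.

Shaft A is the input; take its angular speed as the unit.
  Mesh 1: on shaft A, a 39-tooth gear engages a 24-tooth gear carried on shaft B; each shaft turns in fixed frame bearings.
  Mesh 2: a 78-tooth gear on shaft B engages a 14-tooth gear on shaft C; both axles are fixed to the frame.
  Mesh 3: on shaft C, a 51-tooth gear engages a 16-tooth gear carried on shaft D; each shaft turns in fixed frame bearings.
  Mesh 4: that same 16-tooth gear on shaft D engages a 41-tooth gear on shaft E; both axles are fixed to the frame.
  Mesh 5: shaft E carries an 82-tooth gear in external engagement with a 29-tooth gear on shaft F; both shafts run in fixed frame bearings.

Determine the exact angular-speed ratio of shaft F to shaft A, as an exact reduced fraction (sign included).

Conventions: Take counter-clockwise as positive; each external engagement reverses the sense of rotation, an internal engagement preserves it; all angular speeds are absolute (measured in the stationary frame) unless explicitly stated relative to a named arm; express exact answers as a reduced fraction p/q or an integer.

class = fixed-axis compound train [5 meshes; 5 ratios multiply, 5 sense flips]
mesh 1 [39T→24T]: running ratio 13/8, sense −
mesh 2 [78T→14T]: running ratio 507/56, sense +
mesh 3 [51T→16T]: running ratio 25857/896, sense −
mesh 4 [16T→41T]: running ratio 25857/2296, sense +
mesh 5 [82T→29T]: running ratio 25857/812, sense −
ω_out/ω_in = -25857/812

-25857/812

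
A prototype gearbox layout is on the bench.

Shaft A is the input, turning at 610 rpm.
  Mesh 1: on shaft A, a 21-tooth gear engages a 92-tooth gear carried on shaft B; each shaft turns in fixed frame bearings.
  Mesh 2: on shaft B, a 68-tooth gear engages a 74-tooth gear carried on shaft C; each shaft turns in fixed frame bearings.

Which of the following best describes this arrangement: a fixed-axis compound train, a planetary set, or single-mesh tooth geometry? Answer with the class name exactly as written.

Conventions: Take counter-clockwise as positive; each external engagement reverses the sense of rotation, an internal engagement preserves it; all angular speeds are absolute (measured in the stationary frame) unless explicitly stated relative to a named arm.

fixed-axis compound train

2-mesh fixed-axis compound train (all bearings frame-fixed)
classification: fixed-axis compound train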